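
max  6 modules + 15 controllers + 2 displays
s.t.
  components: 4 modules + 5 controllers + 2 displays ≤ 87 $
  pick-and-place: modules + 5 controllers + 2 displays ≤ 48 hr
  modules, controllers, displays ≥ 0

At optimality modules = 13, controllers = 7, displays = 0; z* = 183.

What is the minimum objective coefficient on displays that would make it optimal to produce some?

At the optimum: components uses 87 of 87 (binding); pick-and-place uses 48 of 48 (binding).
Dual feasibility on the basic columns requires 4·y_components + 1·y_pick-and-place = 6, 5·y_components + 5·y_pick-and-place = 15.
→ y_components = 1 and y_pick-and-place = 2.
displays enters the basis when its profit ≥ yᵀa₃ = 1·2 + 2·2 = 6.

6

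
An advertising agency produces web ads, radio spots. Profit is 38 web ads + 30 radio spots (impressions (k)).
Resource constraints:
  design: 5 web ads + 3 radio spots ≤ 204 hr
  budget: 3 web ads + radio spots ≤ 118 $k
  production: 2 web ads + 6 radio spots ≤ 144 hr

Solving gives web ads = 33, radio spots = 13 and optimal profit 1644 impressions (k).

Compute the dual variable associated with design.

7

At the optimum: design uses 204 of 204 (binding); budget uses 112 of 118 (slack = 6); production uses 144 of 144 (binding).
Since budget is not tight, its dual is 0.
The binding rows give the dual system: 5·y_design + 2·y_production = 38 and 3·y_design + 6·y_production = 30.
→ y_design = 7 and y_production = 1.5.
Shadow price of design = 7.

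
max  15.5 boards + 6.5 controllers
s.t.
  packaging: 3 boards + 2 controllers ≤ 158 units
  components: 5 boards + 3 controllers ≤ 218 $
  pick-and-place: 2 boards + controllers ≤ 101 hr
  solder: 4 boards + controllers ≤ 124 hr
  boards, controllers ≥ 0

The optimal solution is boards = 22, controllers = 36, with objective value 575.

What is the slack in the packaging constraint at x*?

20

packaging used = 3·22 + 2·36 = 138; slack = 158 − 138 = 20.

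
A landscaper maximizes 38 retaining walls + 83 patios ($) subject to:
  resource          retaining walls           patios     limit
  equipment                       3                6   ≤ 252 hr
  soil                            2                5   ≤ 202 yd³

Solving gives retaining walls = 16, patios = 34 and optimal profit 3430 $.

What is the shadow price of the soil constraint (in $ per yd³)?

Both equipment and soil are binding at x*.
From A_Bᵀ y = c: 3·y_equipment + 2·y_soil = 38; 6·y_equipment + 5·y_soil = 83.
Solving: y_equipment = 8, y_soil = 7.
Shadow price of soil = 7.

7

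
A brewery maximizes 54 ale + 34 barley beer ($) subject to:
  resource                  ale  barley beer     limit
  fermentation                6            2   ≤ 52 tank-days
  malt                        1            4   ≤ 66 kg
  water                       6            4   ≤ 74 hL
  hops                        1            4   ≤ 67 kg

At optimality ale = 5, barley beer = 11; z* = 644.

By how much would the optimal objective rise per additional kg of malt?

0

Binding: fermentation and water. Non-binding: malt (17 unused), hops (18 unused).
Since malt, hops are not tight, their duals are 0.
The binding rows give the dual system: 6·y_fermentation + 6·y_water = 54 and 2·y_fermentation + 4·y_water = 34.
→ y_fermentation = 1 and y_water = 8.
Shadow price of malt = 0.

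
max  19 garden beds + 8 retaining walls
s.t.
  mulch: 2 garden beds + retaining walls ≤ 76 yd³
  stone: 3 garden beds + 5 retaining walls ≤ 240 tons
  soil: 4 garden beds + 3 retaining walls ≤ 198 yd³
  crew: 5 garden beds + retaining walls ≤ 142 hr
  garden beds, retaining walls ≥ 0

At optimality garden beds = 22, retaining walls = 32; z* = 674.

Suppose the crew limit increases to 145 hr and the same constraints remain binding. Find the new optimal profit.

677

At the optimum: mulch uses 76 of 76 (binding); stone uses 226 of 240 (slack = 14); soil uses 184 of 198 (slack = 14); crew uses 142 of 142 (binding).
Since stone, soil are not tight, their duals are 0.
Dual feasibility on the basic columns requires 2·y_mulch + 5·y_crew = 19, 1·y_mulch + 1·y_crew = 8.
This yields shadow prices y_mulch = 7, y_crew = 1.
Δz = y_crew·Δb = 1 × (3) = 3, so new z* = 674 + 3 = 677.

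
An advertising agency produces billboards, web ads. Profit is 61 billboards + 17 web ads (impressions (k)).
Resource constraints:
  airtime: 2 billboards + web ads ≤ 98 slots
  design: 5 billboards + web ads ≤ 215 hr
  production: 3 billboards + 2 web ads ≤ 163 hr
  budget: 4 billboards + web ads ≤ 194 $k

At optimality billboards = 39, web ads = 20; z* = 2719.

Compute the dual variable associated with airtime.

At the optimum: airtime uses 98 of 98 (binding); design uses 215 of 215 (binding); production uses 157 of 163 (slack = 6); budget uses 176 of 194 (slack = 18).
Slack constraints have shadow price 0 (complementary slackness).
Dual feasibility on the basic columns requires 2·y_airtime + 5·y_design = 61, 1·y_airtime + 1·y_design = 17.
→ y_airtime = 8 and y_design = 9.
Shadow price of airtime = 8.

8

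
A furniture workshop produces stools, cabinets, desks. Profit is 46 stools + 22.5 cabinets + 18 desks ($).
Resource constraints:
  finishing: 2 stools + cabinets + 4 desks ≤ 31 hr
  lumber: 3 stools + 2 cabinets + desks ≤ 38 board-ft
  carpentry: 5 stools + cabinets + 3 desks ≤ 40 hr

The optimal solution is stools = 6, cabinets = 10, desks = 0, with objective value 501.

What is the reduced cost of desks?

-2

At the optimum: finishing uses 22 of 31 (slack = 9); lumber uses 38 of 38 (binding); carpentry uses 40 of 40 (binding).
By complementary slackness, y = 0 for the non-binding constraint.
From A_Bᵀ y = c: 3·y_lumber + 5·y_carpentry = 46; 2·y_lumber + 1·y_carpentry = 22.5.
→ y_lumber = 9.5 and y_carpentry = 3.5.
Reduced cost of desks: c₃ − yᵀa₃ = 18 − (9.5·1 + 3.5·3) = 18 − 20 = -2.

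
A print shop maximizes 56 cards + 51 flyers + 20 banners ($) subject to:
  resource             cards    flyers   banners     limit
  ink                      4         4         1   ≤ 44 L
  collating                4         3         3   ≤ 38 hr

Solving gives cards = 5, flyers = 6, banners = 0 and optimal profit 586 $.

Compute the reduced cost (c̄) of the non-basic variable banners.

Check each constraint at x*: ink 44/44 (tight); collating 38/38 (tight).
From A_Bᵀ y = c: 4·y_ink + 4·y_collating = 56; 4·y_ink + 3·y_collating = 51.
Solving: y_ink = 9, y_collating = 5.
Reduced cost of banners: c₃ − yᵀa₃ = 20 − (9·1 + 5·3) = 20 − 24 = -4.

-4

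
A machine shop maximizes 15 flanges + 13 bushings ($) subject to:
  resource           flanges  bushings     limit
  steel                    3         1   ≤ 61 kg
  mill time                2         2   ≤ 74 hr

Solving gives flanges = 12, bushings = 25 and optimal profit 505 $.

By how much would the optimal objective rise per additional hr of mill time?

Both steel and mill time are binding at x*.
The binding rows give the dual system: 3·y_steel + 2·y_mill time = 15 and 1·y_steel + 2·y_mill time = 13.
Solving: y_steel = 1, y_mill time = 6.
Shadow price of mill time = 6.

6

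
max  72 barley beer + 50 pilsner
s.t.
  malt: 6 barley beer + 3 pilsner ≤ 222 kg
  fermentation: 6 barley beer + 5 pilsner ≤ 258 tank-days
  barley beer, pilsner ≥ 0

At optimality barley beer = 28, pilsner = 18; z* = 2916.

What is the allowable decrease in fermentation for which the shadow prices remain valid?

36

Binding constraints: malt, fermentation. The basis is B = [[6,3],[6,5]] with det 12.
Per unit decrease in fermentation, x* moves by d = (0.25, -0.5).
The basis stays optimal until pilsner reaches 0; allowable decrease = 36 tank-days.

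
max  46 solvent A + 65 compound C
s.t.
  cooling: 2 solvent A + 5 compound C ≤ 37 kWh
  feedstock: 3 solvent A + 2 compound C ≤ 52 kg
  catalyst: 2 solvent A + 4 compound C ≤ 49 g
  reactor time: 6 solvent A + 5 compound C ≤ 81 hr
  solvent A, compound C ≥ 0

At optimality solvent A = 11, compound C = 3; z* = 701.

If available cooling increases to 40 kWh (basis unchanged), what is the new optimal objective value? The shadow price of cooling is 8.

725

Δb = 3, so new z* = 701 + (8)·(3) = 701 + 24 = 725.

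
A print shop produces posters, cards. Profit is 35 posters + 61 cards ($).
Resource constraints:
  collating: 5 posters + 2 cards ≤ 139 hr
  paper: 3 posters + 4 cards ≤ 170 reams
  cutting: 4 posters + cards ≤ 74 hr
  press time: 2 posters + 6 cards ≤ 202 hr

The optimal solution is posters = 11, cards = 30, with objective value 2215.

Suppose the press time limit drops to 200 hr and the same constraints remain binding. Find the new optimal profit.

Check each constraint at x*: collating 115/139 (slack 24); paper 153/170 (slack 17); cutting 74/74 (tight); press time 202/202 (tight).
Since collating, paper are not tight, their duals are 0.
Dual feasibility on the basic columns requires 4·y_cutting + 2·y_press time = 35, 1·y_cutting + 6·y_press time = 61.
→ y_cutting = 4 and y_press time = 9.5.
Δz = y_press time·Δb = 9.5 × (-2) = -19, so new z* = 2215 − 19 = 2196.

2196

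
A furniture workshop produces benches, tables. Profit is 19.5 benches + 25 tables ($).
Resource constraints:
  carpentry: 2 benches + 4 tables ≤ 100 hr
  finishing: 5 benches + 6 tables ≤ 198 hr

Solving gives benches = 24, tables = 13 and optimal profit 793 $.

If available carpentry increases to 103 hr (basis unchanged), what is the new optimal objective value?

796

At the optimum: carpentry uses 100 of 100 (binding); finishing uses 198 of 198 (binding).
The binding rows give the dual system: 2·y_carpentry + 5·y_finishing = 19.5 and 4·y_carpentry + 6·y_finishing = 25.
This yields shadow prices y_carpentry = 1, y_finishing = 3.5.
Δz = y_carpentry·Δb = 1 × (3) = 3, so new z* = 793 + 3 = 796.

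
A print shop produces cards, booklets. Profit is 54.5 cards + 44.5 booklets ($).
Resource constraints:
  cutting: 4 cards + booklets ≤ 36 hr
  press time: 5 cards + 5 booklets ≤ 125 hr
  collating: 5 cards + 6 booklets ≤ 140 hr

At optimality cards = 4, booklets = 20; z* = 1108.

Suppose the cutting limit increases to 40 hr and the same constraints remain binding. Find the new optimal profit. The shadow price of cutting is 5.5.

1130

Δb = 4, so new z* = 1108 + (5.5)·(4) = 1108 + 22 = 1130.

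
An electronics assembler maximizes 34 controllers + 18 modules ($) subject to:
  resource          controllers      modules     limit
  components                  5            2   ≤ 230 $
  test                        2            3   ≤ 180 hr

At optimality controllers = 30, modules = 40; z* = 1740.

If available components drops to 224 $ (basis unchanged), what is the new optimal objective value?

At the optimum: components uses 230 of 230 (binding); test uses 180 of 180 (binding).
The binding rows give the dual system: 5·y_components + 2·y_test = 34 and 2·y_components + 3·y_test = 18.
This yields shadow prices y_components = 6, y_test = 2.
Δz = y_components·Δb = 6 × (-6) = -36, so new z* = 1740 − 36 = 1704.

1704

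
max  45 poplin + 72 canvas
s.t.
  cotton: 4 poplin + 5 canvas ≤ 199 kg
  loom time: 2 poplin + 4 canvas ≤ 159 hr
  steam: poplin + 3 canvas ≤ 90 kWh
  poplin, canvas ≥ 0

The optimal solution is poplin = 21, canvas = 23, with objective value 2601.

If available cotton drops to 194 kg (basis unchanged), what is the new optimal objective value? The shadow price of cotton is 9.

Δb = -5, so new z* = 2601 + (9)·(-5) = 2601 − 45 = 2556.

2556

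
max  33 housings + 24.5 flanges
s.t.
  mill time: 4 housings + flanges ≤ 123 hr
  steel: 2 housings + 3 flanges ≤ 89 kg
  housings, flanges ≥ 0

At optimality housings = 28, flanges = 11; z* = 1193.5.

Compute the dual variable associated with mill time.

5

Both mill time and steel are binding at x*.
Dual feasibility on the basic columns requires 4·y_mill time + 2·y_steel = 33, 1·y_mill time + 3·y_steel = 24.5.
This yields shadow prices y_mill time = 5, y_steel = 6.5.
Shadow price of mill time = 5.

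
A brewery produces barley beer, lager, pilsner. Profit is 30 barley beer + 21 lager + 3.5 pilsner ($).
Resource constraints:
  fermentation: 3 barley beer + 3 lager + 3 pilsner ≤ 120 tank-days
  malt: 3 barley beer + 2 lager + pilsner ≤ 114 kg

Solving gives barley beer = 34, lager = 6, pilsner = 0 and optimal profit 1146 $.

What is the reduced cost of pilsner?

-8.5

Check each constraint at x*: fermentation 120/120 (tight); malt 114/114 (tight).
The binding rows give the dual system: 3·y_fermentation + 3·y_malt = 30 and 3·y_fermentation + 2·y_malt = 21.
This yields shadow prices y_fermentation = 1, y_malt = 9.
Reduced cost of pilsner: c₃ − yᵀa₃ = 3.5 − (1·3 + 9·1) = 3.5 − 12 = -8.5.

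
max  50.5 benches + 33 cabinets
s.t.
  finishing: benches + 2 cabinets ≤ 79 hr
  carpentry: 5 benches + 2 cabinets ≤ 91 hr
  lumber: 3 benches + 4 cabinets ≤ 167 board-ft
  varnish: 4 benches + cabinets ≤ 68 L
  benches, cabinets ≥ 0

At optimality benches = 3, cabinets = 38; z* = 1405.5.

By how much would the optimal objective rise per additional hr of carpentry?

Binding: finishing and carpentry. Non-binding: lumber (6 unused), varnish (18 unused).
By complementary slackness, y = 0 for the non-binding constraints.
Dual feasibility on the basic columns requires 1·y_finishing + 5·y_carpentry = 50.5, 2·y_finishing + 2·y_carpentry = 33.
→ y_finishing = 8 and y_carpentry = 8.5.
Shadow price of carpentry = 8.5.

8.5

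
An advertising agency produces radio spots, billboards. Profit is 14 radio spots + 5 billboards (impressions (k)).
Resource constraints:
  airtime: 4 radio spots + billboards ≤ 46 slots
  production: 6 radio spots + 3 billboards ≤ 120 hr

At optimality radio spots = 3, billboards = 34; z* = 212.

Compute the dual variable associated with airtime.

2

Both airtime and production are binding at x*.
The binding rows give the dual system: 4·y_airtime + 6·y_production = 14 and 1·y_airtime + 3·y_production = 5.
→ y_airtime = 2 and y_production = 1.
Shadow price of airtime = 2.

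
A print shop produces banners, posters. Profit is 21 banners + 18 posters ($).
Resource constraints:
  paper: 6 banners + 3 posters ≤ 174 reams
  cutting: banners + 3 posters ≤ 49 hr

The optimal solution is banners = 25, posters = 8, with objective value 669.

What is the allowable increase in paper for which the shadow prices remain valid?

Binding constraints: paper, cutting. The basis is B = [[6,3],[1,3]] with det 15.
Per unit increase in paper, x* moves by d = (0.2, -0.0667).
The basis stays optimal until posters reaches 0; allowable increase = 120 reams.

120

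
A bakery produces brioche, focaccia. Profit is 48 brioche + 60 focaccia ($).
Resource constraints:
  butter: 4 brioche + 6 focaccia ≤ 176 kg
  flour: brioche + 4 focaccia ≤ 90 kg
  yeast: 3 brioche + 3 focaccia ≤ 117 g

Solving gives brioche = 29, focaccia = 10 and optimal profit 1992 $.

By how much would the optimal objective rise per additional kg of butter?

6

Binding: butter and yeast. Non-binding: flour (21 unused).
Since flour is not tight, its dual is 0.
Dual feasibility on the basic columns requires 4·y_butter + 3·y_yeast = 48, 6·y_butter + 3·y_yeast = 60.
This yields shadow prices y_butter = 6, y_yeast = 8.
Shadow price of butter = 6.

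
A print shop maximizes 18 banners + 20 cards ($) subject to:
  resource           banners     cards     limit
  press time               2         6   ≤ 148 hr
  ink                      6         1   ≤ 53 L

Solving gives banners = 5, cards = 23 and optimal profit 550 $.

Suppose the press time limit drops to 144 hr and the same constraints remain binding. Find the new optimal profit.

538

Both press time and ink are binding at x*.
The binding rows give the dual system: 2·y_press time + 6·y_ink = 18 and 6·y_press time + 1·y_ink = 20.
→ y_press time = 3 and y_ink = 2.
Δz = y_press time·Δb = 3 × (-4) = -12, so new z* = 550 − 12 = 538.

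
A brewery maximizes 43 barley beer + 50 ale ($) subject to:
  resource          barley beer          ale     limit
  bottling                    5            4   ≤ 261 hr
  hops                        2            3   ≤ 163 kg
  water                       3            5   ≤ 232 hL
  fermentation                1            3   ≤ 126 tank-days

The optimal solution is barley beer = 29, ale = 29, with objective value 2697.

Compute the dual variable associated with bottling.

5

Check each constraint at x*: bottling 261/261 (tight); hops 145/163 (slack 18); water 232/232 (tight); fermentation 116/126 (slack 10).
By complementary slackness, y = 0 for the non-binding constraints.
Dual feasibility on the basic columns requires 5·y_bottling + 3·y_water = 43, 4·y_bottling + 5·y_water = 50.
This yields shadow prices y_bottling = 5, y_water = 6.
Shadow price of bottling = 5.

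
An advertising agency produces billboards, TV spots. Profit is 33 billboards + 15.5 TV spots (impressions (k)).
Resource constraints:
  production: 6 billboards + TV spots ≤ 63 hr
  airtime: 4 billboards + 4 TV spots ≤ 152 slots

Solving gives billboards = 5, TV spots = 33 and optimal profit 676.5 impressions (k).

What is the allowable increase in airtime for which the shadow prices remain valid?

Binding constraints: production, airtime. The basis is B = [[6,1],[4,4]] with det 20.
Per unit increase in airtime, x* moves by d = (-0.05, 0.3).
The basis stays optimal until billboards reaches 0; allowable increase = 100 slots.

100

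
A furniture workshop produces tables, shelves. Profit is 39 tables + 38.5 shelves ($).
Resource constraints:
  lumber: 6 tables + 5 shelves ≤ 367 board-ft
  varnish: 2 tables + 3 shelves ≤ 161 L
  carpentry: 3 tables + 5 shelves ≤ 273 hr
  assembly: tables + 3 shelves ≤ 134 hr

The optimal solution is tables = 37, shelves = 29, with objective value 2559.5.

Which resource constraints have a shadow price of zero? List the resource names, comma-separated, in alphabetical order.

assembly, carpentry

lumber: 367/367 (binding)
varnish: 161/161 (binding)
carpentry: 256/273 (slack 17)
assembly: 124/134 (slack 10)
By complementary slackness, a constraint with positive slack has shadow price 0 → assembly, carpentry.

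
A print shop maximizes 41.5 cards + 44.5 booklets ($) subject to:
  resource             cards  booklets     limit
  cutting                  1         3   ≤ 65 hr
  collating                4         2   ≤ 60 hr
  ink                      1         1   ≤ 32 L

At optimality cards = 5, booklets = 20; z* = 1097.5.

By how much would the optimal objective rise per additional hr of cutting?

9.5

At the optimum: cutting uses 65 of 65 (binding); collating uses 60 of 60 (binding); ink uses 25 of 32 (slack = 7).
Slack constraints have shadow price 0 (complementary slackness).
The binding rows give the dual system: 1·y_cutting + 4·y_collating = 41.5 and 3·y_cutting + 2·y_collating = 44.5.
This yields shadow prices y_cutting = 9.5, y_collating = 8.
Shadow price of cutting = 9.5.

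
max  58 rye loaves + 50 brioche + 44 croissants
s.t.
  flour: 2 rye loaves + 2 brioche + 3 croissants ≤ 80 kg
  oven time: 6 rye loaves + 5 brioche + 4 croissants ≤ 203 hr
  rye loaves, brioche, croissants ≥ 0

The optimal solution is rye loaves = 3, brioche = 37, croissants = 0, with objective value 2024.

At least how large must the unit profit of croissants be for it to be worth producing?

Both flour and oven time are binding at x*.
From A_Bᵀ y = c: 2·y_flour + 6·y_oven time = 58; 2·y_flour + 5·y_oven time = 50.
Solving: y_flour = 5, y_oven time = 8.
croissants enters the basis when its profit ≥ yᵀa₃ = 5·3 + 8·4 = 47.

47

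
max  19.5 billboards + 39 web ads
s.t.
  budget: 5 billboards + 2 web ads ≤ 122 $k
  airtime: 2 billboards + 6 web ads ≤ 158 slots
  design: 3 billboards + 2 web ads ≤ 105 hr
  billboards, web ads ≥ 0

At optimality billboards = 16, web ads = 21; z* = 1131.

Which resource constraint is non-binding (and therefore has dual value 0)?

design

budget: 122/122 (binding)
airtime: 158/158 (binding)
design: 90/105 (slack 15)
By complementary slackness, a constraint with positive slack has shadow price 0 → design.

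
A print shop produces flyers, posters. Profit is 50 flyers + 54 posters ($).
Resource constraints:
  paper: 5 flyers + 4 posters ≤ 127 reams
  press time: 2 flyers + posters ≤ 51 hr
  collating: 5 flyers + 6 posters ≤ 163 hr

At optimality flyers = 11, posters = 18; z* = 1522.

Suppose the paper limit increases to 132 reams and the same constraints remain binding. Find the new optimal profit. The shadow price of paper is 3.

Δb = 5, so new z* = 1522 + (3)·(5) = 1522 + 15 = 1537.

1537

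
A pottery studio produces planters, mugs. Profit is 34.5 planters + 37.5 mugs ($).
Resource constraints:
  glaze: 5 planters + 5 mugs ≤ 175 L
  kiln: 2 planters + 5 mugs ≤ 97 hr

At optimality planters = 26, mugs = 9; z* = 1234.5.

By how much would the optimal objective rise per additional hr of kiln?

Both glaze and kiln are binding at x*.
The binding rows give the dual system: 5·y_glaze + 2·y_kiln = 34.5 and 5·y_glaze + 5·y_kiln = 37.5.
→ y_glaze = 6.5 and y_kiln = 1.
Shadow price of kiln = 1.

1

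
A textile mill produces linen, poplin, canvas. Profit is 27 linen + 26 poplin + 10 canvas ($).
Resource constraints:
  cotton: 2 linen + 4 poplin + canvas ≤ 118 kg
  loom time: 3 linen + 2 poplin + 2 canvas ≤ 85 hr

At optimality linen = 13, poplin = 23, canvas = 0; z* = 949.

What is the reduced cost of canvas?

-7

At the optimum: cotton uses 118 of 118 (binding); loom time uses 85 of 85 (binding).
Dual feasibility on the basic columns requires 2·y_cotton + 3·y_loom time = 27, 4·y_cotton + 2·y_loom time = 26.
→ y_cotton = 3 and y_loom time = 7.
Reduced cost of canvas: c₃ − yᵀa₃ = 10 − (3·1 + 7·2) = 10 − 17 = -7.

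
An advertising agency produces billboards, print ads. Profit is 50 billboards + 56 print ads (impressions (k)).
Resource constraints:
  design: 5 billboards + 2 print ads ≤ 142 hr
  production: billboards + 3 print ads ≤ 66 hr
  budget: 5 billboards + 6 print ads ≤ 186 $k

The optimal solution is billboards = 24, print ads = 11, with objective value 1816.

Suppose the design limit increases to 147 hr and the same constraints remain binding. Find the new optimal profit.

Binding: design and budget. Non-binding: production (9 unused).
By complementary slackness, y = 0 for the non-binding constraint.
The binding rows give the dual system: 5·y_design + 5·y_budget = 50 and 2·y_design + 6·y_budget = 56.
This yields shadow prices y_design = 1, y_budget = 9.
Δz = y_design·Δb = 1 × (5) = 5, so new z* = 1816 + 5 = 1821.

1821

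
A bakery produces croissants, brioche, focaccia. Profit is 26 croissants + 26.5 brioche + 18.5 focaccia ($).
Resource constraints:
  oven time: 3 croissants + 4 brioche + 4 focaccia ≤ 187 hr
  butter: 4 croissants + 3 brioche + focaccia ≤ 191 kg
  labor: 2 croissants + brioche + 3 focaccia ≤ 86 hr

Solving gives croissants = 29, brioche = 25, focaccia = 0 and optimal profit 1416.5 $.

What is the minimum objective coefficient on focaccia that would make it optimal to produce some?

At the optimum: oven time uses 187 of 187 (binding); butter uses 191 of 191 (binding); labor uses 83 of 86 (slack = 3).
Since labor is not tight, its dual is 0.
Dual feasibility on the basic columns requires 3·y_oven time + 4·y_butter = 26, 4·y_oven time + 3·y_butter = 26.5.
Solving: y_oven time = 4, y_butter = 3.5.
focaccia enters the basis when its profit ≥ yᵀa₃ = 4·4 + 3.5·1 = 19.5.

19.5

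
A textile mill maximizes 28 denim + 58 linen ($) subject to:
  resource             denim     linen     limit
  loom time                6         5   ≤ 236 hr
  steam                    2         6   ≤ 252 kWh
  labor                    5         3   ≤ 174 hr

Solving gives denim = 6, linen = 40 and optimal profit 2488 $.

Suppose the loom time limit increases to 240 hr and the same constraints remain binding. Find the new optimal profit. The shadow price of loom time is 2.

2496

Δb = 4, so new z* = 2488 + (2)·(4) = 2488 + 8 = 2496.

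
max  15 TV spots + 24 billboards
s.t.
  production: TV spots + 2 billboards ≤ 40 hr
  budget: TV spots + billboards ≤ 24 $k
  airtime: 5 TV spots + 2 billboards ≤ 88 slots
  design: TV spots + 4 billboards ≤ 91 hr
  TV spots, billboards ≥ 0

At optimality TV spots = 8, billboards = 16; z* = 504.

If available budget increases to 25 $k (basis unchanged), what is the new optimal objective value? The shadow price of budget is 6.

510

Δb = 1, so new z* = 504 + (6)·(1) = 504 + 6 = 510.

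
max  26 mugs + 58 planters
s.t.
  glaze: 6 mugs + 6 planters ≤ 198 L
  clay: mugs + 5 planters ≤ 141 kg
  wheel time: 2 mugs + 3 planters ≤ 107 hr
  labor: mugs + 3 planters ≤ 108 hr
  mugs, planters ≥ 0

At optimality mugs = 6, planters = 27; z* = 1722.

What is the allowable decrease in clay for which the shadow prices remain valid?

108

Binding constraints: glaze, clay. The basis is B = [[6,6],[1,5]] with det 24.
Per unit decrease in clay, x* moves by d = (0.25, -0.25).
The basis stays optimal until planters reaches 0; allowable decrease = 108 kg.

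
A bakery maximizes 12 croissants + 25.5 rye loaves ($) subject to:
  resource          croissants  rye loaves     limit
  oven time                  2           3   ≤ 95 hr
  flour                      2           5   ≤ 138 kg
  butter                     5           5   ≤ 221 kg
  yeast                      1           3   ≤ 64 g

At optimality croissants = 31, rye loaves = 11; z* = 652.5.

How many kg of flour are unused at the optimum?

21

flour used = 2·31 + 5·11 = 117; slack = 138 − 117 = 21.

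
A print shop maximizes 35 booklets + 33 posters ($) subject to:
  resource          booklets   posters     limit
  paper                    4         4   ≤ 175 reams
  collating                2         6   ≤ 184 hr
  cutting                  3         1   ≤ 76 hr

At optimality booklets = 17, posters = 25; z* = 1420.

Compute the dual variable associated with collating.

Check each constraint at x*: paper 168/175 (slack 7); collating 184/184 (tight); cutting 76/76 (tight).
Slack constraints have shadow price 0 (complementary slackness).
Dual feasibility on the basic columns requires 2·y_collating + 3·y_cutting = 35, 6·y_collating + 1·y_cutting = 33.
This yields shadow prices y_collating = 4, y_cutting = 9.
Shadow price of collating = 4.

4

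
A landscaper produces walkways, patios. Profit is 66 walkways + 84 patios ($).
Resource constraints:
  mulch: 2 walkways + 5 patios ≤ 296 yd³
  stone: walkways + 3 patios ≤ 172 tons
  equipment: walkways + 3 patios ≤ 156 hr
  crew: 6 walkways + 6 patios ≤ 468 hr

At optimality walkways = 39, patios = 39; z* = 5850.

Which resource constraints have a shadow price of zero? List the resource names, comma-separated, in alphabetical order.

mulch, stone

mulch: 273/296 (slack 23)
stone: 156/172 (slack 16)
equipment: 156/156 (binding)
crew: 468/468 (binding)
By complementary slackness, a constraint with positive slack has shadow price 0 → mulch, stone.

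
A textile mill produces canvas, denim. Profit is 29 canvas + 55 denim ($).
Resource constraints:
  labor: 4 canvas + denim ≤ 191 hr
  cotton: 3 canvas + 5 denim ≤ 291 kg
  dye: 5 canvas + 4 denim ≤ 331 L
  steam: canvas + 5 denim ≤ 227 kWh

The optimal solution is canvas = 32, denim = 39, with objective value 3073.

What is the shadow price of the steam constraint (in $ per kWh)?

Binding: cotton and steam. Non-binding: labor (24 unused), dye (15 unused).
Since labor, dye are not tight, their duals are 0.
From A_Bᵀ y = c: 3·y_cotton + 1·y_steam = 29; 5·y_cotton + 5·y_steam = 55.
This yields shadow prices y_cotton = 9, y_steam = 2.
Shadow price of steam = 2.

2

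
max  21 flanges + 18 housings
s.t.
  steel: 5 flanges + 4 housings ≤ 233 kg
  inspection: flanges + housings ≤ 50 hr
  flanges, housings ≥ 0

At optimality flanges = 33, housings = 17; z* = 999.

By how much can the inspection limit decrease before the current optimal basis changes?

3.4

Binding constraints: steel, inspection. The basis is B = [[5,4],[1,1]] with det 1.
Per unit decrease in inspection, x* moves by d = (4, -5).
The basis stays optimal until housings reaches 0; allowable decrease = 3.4 hr.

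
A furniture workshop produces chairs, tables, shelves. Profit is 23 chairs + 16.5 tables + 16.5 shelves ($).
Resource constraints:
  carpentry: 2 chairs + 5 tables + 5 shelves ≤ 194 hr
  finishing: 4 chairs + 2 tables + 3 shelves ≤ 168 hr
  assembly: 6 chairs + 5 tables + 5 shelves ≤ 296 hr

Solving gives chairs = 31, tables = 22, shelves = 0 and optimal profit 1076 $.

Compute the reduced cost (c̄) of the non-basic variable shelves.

-2

At the optimum: carpentry uses 172 of 194 (slack = 22); finishing uses 168 of 168 (binding); assembly uses 296 of 296 (binding).
Since carpentry is not tight, its dual is 0.
The binding rows give the dual system: 4·y_finishing + 6·y_assembly = 23 and 2·y_finishing + 5·y_assembly = 16.5.
→ y_finishing = 2 and y_assembly = 2.5.
Reduced cost of shelves: c₃ − yᵀa₃ = 16.5 − (2·3 + 2.5·5) = 16.5 − 18.5 = -2.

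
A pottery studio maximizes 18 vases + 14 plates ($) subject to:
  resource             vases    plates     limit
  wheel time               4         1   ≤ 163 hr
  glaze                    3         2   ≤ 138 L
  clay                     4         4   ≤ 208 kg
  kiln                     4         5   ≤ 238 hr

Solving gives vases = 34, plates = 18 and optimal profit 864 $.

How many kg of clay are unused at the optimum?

0

clay used = 4·34 + 4·18 = 208; slack = 208 − 208 = 0.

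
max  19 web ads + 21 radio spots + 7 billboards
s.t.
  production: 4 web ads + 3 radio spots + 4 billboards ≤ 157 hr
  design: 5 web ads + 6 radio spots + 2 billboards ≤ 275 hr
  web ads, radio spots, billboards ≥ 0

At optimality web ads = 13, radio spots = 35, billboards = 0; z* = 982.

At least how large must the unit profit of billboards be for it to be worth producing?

At the optimum: production uses 157 of 157 (binding); design uses 275 of 275 (binding).
From A_Bᵀ y = c: 4·y_production + 5·y_design = 19; 3·y_production + 6·y_design = 21.
Solving: y_production = 1, y_design = 3.
billboards enters the basis when its profit ≥ yᵀa₃ = 1·4 + 3·2 = 10.

10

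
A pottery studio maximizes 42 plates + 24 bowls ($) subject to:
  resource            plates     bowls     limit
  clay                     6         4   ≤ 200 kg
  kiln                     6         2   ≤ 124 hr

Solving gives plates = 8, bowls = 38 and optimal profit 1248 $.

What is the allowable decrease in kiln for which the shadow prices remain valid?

Binding constraints: clay, kiln. The basis is B = [[6,4],[6,2]] with det -12.
Per unit decrease in kiln, x* moves by d = (-0.3333, 0.5).
The basis stays optimal until plates reaches 0; allowable decrease = 24 hr.

24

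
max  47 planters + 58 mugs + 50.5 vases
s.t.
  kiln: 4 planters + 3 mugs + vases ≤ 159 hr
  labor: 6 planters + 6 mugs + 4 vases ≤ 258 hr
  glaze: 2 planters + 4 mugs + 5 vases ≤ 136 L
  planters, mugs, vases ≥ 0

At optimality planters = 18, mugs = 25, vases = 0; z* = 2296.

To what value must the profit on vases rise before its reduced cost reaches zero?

At the optimum: kiln uses 147 of 159 (slack = 12); labor uses 258 of 258 (binding); glaze uses 136 of 136 (binding).
By complementary slackness, y = 0 for the non-binding constraint.
Dual feasibility on the basic columns requires 6·y_labor + 2·y_glaze = 47, 6·y_labor + 4·y_glaze = 58.
→ y_labor = 6 and y_glaze = 5.5.
vases enters the basis when its profit ≥ yᵀa₃ = 6·4 + 5.5·5 = 51.5.

51.5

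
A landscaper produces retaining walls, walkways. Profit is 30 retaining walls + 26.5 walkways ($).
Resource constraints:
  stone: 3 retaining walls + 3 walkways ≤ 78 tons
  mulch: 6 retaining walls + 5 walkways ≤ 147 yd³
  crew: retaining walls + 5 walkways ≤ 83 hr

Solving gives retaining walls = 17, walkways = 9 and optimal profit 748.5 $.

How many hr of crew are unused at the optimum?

21

crew used = 1·17 + 5·9 = 62; slack = 83 − 62 = 21.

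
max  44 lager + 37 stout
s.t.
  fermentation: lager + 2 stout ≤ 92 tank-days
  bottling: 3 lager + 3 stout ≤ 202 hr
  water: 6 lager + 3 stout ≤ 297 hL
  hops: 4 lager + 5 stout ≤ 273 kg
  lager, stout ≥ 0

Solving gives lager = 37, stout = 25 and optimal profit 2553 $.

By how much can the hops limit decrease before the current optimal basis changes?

Binding constraints: water, hops. The basis is B = [[6,3],[4,5]] with det 18.
Per unit decrease in hops, x* moves by d = (0.1667, -0.3333).
The basis stays optimal until stout reaches 0; allowable decrease = 75 kg.

75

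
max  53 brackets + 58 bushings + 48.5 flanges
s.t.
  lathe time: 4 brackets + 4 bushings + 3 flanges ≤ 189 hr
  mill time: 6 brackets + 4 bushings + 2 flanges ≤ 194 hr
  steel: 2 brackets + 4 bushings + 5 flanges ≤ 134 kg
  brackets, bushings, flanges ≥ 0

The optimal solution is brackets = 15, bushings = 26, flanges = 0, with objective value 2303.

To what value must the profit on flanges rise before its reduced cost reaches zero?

54.5

Check each constraint at x*: lathe time 164/189 (slack 25); mill time 194/194 (tight); steel 134/134 (tight).
By complementary slackness, y = 0 for the non-binding constraint.
Dual feasibility on the basic columns requires 6·y_mill time + 2·y_steel = 53, 4·y_mill time + 4·y_steel = 58.
→ y_mill time = 6 and y_steel = 8.5.
flanges enters the basis when its profit ≥ yᵀa₃ = 6·2 + 8.5·5 = 54.5.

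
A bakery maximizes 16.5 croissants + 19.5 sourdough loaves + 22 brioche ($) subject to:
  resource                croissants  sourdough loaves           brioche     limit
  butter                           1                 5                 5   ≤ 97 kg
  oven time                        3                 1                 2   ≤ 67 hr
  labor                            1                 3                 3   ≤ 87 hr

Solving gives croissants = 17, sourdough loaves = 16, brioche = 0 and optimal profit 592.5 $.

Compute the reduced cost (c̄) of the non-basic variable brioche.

-2

Check each constraint at x*: butter 97/97 (tight); oven time 67/67 (tight); labor 65/87 (slack 22).
Slack constraints have shadow price 0 (complementary slackness).
The binding rows give the dual system: 1·y_butter + 3·y_oven time = 16.5 and 5·y_butter + 1·y_oven time = 19.5.
Solving: y_butter = 3, y_oven time = 4.5.
Reduced cost of brioche: c₃ − yᵀa₃ = 22 − (3·5 + 4.5·2) = 22 − 24 = -2.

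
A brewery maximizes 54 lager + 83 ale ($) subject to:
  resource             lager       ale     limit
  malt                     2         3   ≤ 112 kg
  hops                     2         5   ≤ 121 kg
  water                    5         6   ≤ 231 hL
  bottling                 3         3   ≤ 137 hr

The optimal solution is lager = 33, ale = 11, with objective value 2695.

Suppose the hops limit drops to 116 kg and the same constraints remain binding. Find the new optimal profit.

2660

At the optimum: malt uses 99 of 112 (slack = 13); hops uses 121 of 121 (binding); water uses 231 of 231 (binding); bottling uses 132 of 137 (slack = 5).
Since malt, bottling are not tight, their duals are 0.
Dual feasibility on the basic columns requires 2·y_hops + 5·y_water = 54, 5·y_hops + 6·y_water = 83.
→ y_hops = 7 and y_water = 8.
Δz = y_hops·Δb = 7 × (-5) = -35, so new z* = 2695 − 35 = 2660.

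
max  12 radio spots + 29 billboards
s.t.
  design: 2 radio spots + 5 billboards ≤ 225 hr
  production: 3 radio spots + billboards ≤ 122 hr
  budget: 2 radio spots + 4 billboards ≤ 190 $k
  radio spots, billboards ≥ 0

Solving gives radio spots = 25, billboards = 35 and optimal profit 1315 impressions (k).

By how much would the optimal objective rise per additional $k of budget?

Binding: design and budget. Non-binding: production (12 unused).
Since production is not tight, its dual is 0.
From A_Bᵀ y = c: 2·y_design + 2·y_budget = 12; 5·y_design + 4·y_budget = 29.
This yields shadow prices y_design = 5, y_budget = 1.
Shadow price of budget = 1.

1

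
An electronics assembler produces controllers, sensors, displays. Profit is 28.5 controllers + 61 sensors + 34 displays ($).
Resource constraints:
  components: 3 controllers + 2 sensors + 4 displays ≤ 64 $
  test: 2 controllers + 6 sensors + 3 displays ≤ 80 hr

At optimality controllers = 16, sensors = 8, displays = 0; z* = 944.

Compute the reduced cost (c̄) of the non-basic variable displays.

Both components and test are binding at x*.
Dual feasibility on the basic columns requires 3·y_components + 2·y_test = 28.5, 2·y_components + 6·y_test = 61.
→ y_components = 3.5 and y_test = 9.
Reduced cost of displays: c₃ − yᵀa₃ = 34 − (3.5·4 + 9·3) = 34 − 41 = -7.

-7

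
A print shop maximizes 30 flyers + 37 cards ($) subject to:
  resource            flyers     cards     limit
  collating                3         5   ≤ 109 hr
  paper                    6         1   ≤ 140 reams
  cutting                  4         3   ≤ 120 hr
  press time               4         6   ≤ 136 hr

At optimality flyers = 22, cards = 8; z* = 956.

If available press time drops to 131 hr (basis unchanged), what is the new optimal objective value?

At the optimum: collating uses 106 of 109 (slack = 3); paper uses 140 of 140 (binding); cutting uses 112 of 120 (slack = 8); press time uses 136 of 136 (binding).
By complementary slackness, y = 0 for the non-binding constraints.
Dual feasibility on the basic columns requires 6·y_paper + 4·y_press time = 30, 1·y_paper + 6·y_press time = 37.
Solving: y_paper = 1, y_press time = 6.
Δz = y_press time·Δb = 6 × (-5) = -30, so new z* = 956 − 30 = 926.

926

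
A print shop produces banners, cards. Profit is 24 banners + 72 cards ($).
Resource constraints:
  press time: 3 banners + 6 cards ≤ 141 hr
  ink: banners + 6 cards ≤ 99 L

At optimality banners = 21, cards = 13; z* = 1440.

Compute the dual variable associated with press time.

6

Both press time and ink are binding at x*.
Dual feasibility on the basic columns requires 3·y_press time + 1·y_ink = 24, 6·y_press time + 6·y_ink = 72.
This yields shadow prices y_press time = 6, y_ink = 6.
Shadow price of press time = 6.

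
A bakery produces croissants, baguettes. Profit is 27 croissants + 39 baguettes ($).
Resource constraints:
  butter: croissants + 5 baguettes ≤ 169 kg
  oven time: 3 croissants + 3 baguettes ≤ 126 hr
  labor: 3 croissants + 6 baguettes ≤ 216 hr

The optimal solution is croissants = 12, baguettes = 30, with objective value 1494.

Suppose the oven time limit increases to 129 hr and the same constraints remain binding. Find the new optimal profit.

1509

At the optimum: butter uses 162 of 169 (slack = 7); oven time uses 126 of 126 (binding); labor uses 216 of 216 (binding).
Slack constraints have shadow price 0 (complementary slackness).
From A_Bᵀ y = c: 3·y_oven time + 3·y_labor = 27; 3·y_oven time + 6·y_labor = 39.
Solving: y_oven time = 5, y_labor = 4.
Δz = y_oven time·Δb = 5 × (3) = 15, so new z* = 1494 + 15 = 1509.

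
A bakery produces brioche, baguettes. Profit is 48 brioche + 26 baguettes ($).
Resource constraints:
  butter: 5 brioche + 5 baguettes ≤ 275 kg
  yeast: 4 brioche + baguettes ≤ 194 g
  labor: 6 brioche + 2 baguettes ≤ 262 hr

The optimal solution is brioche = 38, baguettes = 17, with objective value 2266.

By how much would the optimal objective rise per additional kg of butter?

Check each constraint at x*: butter 275/275 (tight); yeast 169/194 (slack 25); labor 262/262 (tight).
Slack constraints have shadow price 0 (complementary slackness).
The binding rows give the dual system: 5·y_butter + 6·y_labor = 48 and 5·y_butter + 2·y_labor = 26.
Solving: y_butter = 3, y_labor = 5.5.
Shadow price of butter = 3.

3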